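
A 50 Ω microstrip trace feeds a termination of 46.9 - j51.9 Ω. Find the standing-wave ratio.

Γ = (Z_L − Z_0)/(Z_L + Z_0) = (-3.1 − j51.9)/(96.9 − j51.9)
|Γ| = 52/110 = 0.473
VSWR = (1 + |Γ|)/(1 − |Γ|) = 1.47/0.527

VSWR ≈ 2.79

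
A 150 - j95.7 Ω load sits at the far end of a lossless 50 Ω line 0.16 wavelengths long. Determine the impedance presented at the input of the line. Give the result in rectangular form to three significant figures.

Z_in ≈ 13.6 − j20.2 Ω

βl = 2π × 0.16 = 57.6°
tan(βl) = tan(57.6°) = 1.58
Z_in = Z_0·(Z_L + jZ_0·tanβl)/(Z_0 + jZ_L·tanβl)
     = 50·(150 − j16.9)/(201 + j236)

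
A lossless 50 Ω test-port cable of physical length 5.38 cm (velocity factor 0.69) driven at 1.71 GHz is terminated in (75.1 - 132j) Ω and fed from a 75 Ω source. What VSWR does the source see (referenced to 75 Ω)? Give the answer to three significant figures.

λ = v/f = 0.69·c / 1.71 GHz = 0.121 m
βl = 2π·l/λ = 2π × 0.444 = 160°
tan(βl) = -0.364
Z_in = Z_0·(Z_L + jZ_0·tanβl)/(Z_0 + jZ_L·tanβl) = 283 + j117 Ω
Γ_s = (Z_in − Z_s)/(Z_in + Z_s) = (208 + j117)/(358 + j117), |Γ_s| = 0.634
VSWR = (1 + |Γ_s|)/(1 − |Γ_s|)

VSWR ≈ 4.46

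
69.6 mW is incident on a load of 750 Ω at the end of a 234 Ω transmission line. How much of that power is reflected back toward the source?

Γ = (750 − 234)/(750 + 234) = 0.524
|Γ|² = 0.275
P_refl = |Γ|²·P_inc = 19.1 mW, P_del = (1 − |Γ|²)·P_inc = 50.5 mW

P_reflected ≈ 19.1 mW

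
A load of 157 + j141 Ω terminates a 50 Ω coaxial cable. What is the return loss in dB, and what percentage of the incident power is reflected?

RL ≈ 3.02 dB; 49.9% of incident power reflected

Γ = (107 + j141)/(207 + j141), |Γ| = 0.707
RL = −20·log₁₀(0.707) = 3.02 dB
P_refl/P_inc = |Γ|² = 0.499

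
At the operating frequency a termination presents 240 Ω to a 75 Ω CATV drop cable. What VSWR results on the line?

Γ = (240 − 75)/(240 + 75) = 0.524
VSWR = (1 + 0.524)/(1 − 0.524)

VSWR ≈ 3.2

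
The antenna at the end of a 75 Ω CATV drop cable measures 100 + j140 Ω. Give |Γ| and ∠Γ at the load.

Γ ≈ 0.635 ∠ 41.2°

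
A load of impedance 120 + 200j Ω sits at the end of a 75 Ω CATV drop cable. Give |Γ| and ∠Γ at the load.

Γ = (Z_L − Z_0)/(Z_L + Z_0) = (45 + j200)/(195 + j200)
|Γ| = 205/279 = 0.734

Γ ≈ 0.734 ∠ 31.6°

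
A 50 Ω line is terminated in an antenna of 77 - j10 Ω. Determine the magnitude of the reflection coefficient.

Γ = (Z_L − Z_0)/(Z_L + Z_0) = (27 − j10)/(127 − j10)
|Γ| = 28.8/127

|Γ| ≈ 0.226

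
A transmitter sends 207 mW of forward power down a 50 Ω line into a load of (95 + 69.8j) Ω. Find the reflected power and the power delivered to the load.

P_reflected ≈ 55.1 mW; P_delivered ≈ 152 mW

|Γ| = |(45 + j69.8)/(145 + j69.8)| = 0.516
|Γ|² = 0.266
P_refl = |Γ|²·P_inc = 55.1 mW, P_del = (1 − |Γ|²)·P_inc = 152 mW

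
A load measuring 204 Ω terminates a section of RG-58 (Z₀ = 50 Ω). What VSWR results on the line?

VSWR ≈ 4.08

Γ = (204 − 50)/(204 + 50) = 0.606
VSWR = (1 + 0.606)/(1 − 0.606)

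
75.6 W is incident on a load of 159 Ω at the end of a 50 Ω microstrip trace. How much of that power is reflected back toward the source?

P_reflected ≈ 20.6 W

Γ = (159 − 50)/(159 + 50) = 0.522
|Γ|² = 0.272
P_refl = |Γ|²·P_inc = 20.6 W, P_del = (1 − |Γ|²)·P_inc = 55 W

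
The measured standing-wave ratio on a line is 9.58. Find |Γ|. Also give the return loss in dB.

|Γ| ≈ 0.811; return loss ≈ 1.82 dB

|Γ| = (S − 1)/(S + 1) = (9.58 − 1)/(9.58 + 1) = 8.58/10.6
RL = −20·log₁₀|Γ| = −20·log₁₀(0.811)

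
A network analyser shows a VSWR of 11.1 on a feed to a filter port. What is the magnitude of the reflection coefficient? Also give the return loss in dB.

|Γ| = (S − 1)/(S + 1) = (11.1 − 1)/(11.1 + 1) = 10.1/12.1
RL = −20·log₁₀|Γ| = −20·log₁₀(0.835)

|Γ| ≈ 0.835; return loss ≈ 1.57 dB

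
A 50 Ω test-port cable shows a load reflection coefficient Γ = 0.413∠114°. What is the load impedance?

Z_L ≈ 27.5 + j25 Ω

Z_L = Z_0·(1 + Γ)/(1 − Γ) = 50·(0.832 + j0.377)/(1.17 − j0.377)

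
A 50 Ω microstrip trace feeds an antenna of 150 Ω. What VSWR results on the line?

VSWR ≈ 3

For a purely resistive load, VSWR = R_L/Z_0 or Z_0/R_L (whichever > 1) = 150/50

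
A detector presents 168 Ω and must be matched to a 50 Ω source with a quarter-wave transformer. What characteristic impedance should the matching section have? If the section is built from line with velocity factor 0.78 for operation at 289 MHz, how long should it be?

Z_qwt = √(Z_0·R_L) = √(50 × 168) = √8400
λ = 0.78·c/f = 0.81 m, so l = λ/4 = 0.202 m

Z_qwt ≈ 91.7 Ω; length ≈ 20.2 cm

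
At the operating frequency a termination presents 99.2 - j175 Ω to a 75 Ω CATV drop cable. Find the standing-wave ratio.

Γ = (Z_L − Z_0)/(Z_L + Z_0) = (24.2 − j175)/(174.2 − j175)
|Γ| = 177/247 = 0.715
VSWR = (1 + |Γ|)/(1 − |Γ|) = 1.72/0.285

VSWR ≈ 6.03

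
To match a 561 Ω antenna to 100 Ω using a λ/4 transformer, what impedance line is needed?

Z_qwt ≈ 237 Ω

Z_qwt = √(Z_0·R_L) = √(100 × 561) = √56100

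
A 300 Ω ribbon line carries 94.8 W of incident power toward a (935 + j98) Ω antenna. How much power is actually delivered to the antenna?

P_delivered ≈ 69.3 W

|Γ| = |(635 + j98)/(1235 + j98)| = 0.519
|Γ|² = 0.269
P_refl = |Γ|²·P_inc = 25.5 W, P_del = (1 − |Γ|²)·P_inc = 69.3 W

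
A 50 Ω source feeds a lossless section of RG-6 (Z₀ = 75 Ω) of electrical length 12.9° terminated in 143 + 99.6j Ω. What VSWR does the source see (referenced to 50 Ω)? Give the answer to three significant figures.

tan(βl) = 0.229
Z_in = Z_0·(Z_L + jZ_0·tanβl)/(Z_0 + jZ_L·tanβl) = 223 + j27.9 Ω
Γ_s = (Z_in − Z_s)/(Z_in + Z_s) = (173 + j27.9)/(273 + j27.9), |Γ_s| = 0.639
VSWR = (1 + |Γ_s|)/(1 − |Γ_s|)

VSWR ≈ 4.53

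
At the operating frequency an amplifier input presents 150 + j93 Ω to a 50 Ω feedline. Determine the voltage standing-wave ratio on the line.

Γ = (Z_L − Z_0)/(Z_L + Z_0) = (100 + j93)/(200 + j93)
|Γ| = 137/221 = 0.619
VSWR = (1 + |Γ|)/(1 − |Γ|) = 1.62/0.381

VSWR ≈ 4.25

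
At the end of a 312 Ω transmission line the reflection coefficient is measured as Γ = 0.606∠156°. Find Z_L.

Z_L = Z_0·(1 + Γ)/(1 − Γ) = 312·(0.446 + j0.246)/(1.55 − j0.246)

Z_L ≈ 79.8 + j62.2 Ω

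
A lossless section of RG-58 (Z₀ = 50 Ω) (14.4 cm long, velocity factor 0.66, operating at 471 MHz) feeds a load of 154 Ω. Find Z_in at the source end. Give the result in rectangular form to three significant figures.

Z_in ≈ 22.2 + j28.1 Ω

λ = v/f = 0.66·c / 471 MHz = 0.42 m
βl = 2π·l/λ = 2π × 0.343 = 123°
tan(βl) = tan(123°) = -1.52
Z_in = Z_0·(Z_L + jZ_0·tanβl)/(Z_0 + jZ_L·tanβl)
     = 50·(154 − j76.1)/(50 − j234)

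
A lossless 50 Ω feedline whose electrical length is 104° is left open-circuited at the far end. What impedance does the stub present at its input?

Z_in ≈ +j12.5 Ω

tan(βl) = -4.01
For an open-circuited stub, Z_in = −jZ_0·cot(βl) = −jZ_0/tan(βl)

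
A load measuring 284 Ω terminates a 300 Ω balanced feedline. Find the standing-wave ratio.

VSWR ≈ 1.06

Γ = (284 − 300)/(284 + 300) = -0.0274
VSWR = (1 + 0.0274)/(1 − 0.0274)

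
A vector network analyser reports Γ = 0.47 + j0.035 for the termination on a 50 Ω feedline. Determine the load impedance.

Z_L ≈ 138 + j12.4 Ω

Z_L = Z_0·(1 + Γ)/(1 − Γ) = 50·(1.47 + j0.035)/(0.53 − j0.035)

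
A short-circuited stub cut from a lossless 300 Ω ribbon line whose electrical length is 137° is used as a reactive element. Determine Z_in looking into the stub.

Z_in ≈ −j280 Ω

tan(βl) = -0.933
For a short-circuited stub, Z_in = jZ_0·tan(βl)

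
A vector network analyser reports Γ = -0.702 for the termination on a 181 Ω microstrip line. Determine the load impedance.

Z_L ≈ 31.7 Ω

Z_L = Z_0·(1 + Γ)/(1 − Γ) = 181·(0.298)/(1.7)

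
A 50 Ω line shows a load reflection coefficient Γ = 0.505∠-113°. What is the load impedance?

Z_L = Z_0·(1 + Γ)/(1 − Γ) = 50·(0.803 − j0.465)/(1.2 + j0.465)

Z_L ≈ 22.6 − j28.2 Ω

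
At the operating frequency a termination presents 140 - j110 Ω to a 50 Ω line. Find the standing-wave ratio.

Γ = (Z_L − Z_0)/(Z_L + Z_0) = (90 − j110)/(190 − j110)
|Γ| = 142/220 = 0.647
VSWR = (1 + |Γ|)/(1 − |Γ|) = 1.65/0.353

VSWR ≈ 4.67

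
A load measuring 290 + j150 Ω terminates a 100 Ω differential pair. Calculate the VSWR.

VSWR ≈ 3.75

Γ = (Z_L − Z_0)/(Z_L + Z_0) = (190 + j150)/(390 + j150)
|Γ| = 242/418 = 0.579
VSWR = (1 + |Γ|)/(1 − |Γ|) = 1.58/0.421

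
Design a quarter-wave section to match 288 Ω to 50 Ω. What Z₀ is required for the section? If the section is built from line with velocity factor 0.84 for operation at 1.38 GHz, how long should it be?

Z_qwt ≈ 120 Ω; length ≈ 4.57 cm

Z_qwt = √(Z_0·R_L) = √(50 × 288) = √14400
λ = 0.84·c/f = 0.183 m, so l = λ/4 = 0.0457 m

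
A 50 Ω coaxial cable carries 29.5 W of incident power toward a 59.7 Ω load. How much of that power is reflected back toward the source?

Γ = (59.7 − 50)/(59.7 + 50) = 0.0884
|Γ|² = 0.00782
P_refl = |Γ|²·P_inc = 0.231 W, P_del = (1 − |Γ|²)·P_inc = 29.3 W

P_reflected ≈ 0.231 W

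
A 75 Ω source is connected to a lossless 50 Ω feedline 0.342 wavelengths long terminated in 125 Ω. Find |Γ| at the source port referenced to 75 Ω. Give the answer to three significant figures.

|Γ| ≈ 0.521

βl = 2π × 0.342 = 123°
tan(βl) = -1.53
Z_in = Z_0·(Z_L + jZ_0·tanβl)/(Z_0 + jZ_L·tanβl) = 26.7 + j25.7 Ω
Γ_s = (Z_in − Z_s)/(Z_in + Z_s) = (-48.3 + j25.7)/(102 + j25.7), |Γ_s| = 0.521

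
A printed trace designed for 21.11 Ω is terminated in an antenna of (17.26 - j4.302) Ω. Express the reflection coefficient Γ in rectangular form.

Γ ≈ -0.0867 − j0.122

Γ = (Z_L − Z_0)/(Z_L + Z_0) = (-3.85 − j4.302)/(38.37 − j4.302)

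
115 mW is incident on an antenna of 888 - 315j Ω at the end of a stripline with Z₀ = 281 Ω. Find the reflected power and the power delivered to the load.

P_reflected ≈ 36.7 mW; P_delivered ≈ 78.3 mW

|Γ| = |(607 − j315)/(1169 − j315)| = 0.565
|Γ|² = 0.319
P_refl = |Γ|²·P_inc = 36.7 mW, P_del = (1 − |Γ|²)·P_inc = 78.3 mW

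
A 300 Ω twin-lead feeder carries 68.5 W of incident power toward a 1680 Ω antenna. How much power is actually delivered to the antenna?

P_delivered ≈ 35.2 W

Γ = (1680 − 300)/(1680 + 300) = 0.697
|Γ|² = 0.486
P_refl = |Γ|²·P_inc = 33.3 W, P_del = (1 − |Γ|²)·P_inc = 35.2 W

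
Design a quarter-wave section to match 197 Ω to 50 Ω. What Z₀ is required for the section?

Z_qwt ≈ 99.2 Ω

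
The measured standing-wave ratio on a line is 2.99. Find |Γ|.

|Γ| ≈ 0.499

|Γ| = (S − 1)/(S + 1) = (2.99 − 1)/(2.99 + 1) = 1.99/3.99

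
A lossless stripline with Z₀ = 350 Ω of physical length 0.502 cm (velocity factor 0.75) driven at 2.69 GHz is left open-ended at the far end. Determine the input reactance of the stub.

λ = v/f = 0.75·c / 2.69 GHz = 0.0836 m
βl = 2π·l/λ = 2π × 0.06 = 21.6°
tan(βl) = 0.396
For an open-ended stub, Z_in = −jZ_0·cot(βl) = −jZ_0/tan(βl)

X_in ≈ -884 Ω (capacitive)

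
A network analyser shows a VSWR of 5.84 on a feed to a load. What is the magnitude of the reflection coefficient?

|Γ| ≈ 0.708

|Γ| = (S − 1)/(S + 1) = (5.84 − 1)/(5.84 + 1) = 4.84/6.84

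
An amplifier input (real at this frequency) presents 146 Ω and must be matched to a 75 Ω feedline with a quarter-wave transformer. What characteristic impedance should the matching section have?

Z_qwt ≈ 105 Ω

Z_qwt = √(Z_0·R_L) = √(75 × 146) = √10950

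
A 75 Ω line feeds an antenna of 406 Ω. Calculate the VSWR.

VSWR ≈ 5.41

Γ = (406 − 75)/(406 + 75) = 0.688
VSWR = (1 + 0.688)/(1 − 0.688)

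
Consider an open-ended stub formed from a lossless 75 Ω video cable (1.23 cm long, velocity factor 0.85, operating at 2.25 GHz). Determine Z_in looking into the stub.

λ = v/f = 0.85·c / 2.25 GHz = 0.113 m
βl = 2π·l/λ = 2π × 0.109 = 39.1°
tan(βl) = 0.812
For an open-ended stub, Z_in = −jZ_0·cot(βl) = −jZ_0/tan(βl)

Z_in ≈ −j92.4 Ω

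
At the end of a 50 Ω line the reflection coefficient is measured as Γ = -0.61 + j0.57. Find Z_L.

Z_L ≈ 5.19 + j19.5 Ω

Z_L = Z_0·(1 + Γ)/(1 − Γ) = 50·(0.39 + j0.57)/(1.61 − j0.57)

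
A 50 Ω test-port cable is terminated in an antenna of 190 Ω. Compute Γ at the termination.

Γ = 0.583

Γ = (Z_L − Z_0)/(Z_L + Z_0) = (190 − 50)/(190 + 50) = 140/240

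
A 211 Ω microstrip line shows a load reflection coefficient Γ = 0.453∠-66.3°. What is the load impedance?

Z_L = Z_0·(1 + Γ)/(1 − Γ) = 211·(1.18 − j0.415)/(0.818 + j0.415)

Z_L ≈ 199 − j208 Ω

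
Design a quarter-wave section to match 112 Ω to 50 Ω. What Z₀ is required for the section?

Z_qwt ≈ 74.8 Ω

Z_qwt = √(Z_0·R_L) = √(50 × 112) = √5600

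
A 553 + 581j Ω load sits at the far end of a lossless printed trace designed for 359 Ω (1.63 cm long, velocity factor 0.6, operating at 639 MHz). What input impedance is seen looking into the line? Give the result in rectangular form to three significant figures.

λ = v/f = 0.6·c / 639 MHz = 0.282 m
βl = 2π·l/λ = 2π × 0.0579 = 20.8°
tan(βl) = tan(20.8°) = 0.38
Z_in = Z_0·(Z_L + jZ_0·tanβl)/(Z_0 + jZ_L·tanβl)
     = 359·(553 + j718)/(138 + j210)

Z_in ≈ 1290 − j98.6 Ω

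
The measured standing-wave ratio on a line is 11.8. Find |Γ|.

|Γ| = (S − 1)/(S + 1) = (11.8 − 1)/(11.8 + 1) = 10.8/12.8

|Γ| ≈ 0.844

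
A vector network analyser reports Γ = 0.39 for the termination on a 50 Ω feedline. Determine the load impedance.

Z_L ≈ 114 Ω

Z_L = Z_0·(1 + Γ)/(1 − Γ) = 50·(1.39)/(0.61)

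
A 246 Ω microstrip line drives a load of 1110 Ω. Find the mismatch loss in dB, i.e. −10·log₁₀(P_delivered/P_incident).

Γ = (1110 − 246)/(1110 + 246) = 0.637
|Γ|² = 0.406, so P_del/P_inc = 1 − |Γ|² = 0.594
ML = −10·log₁₀(1 − |Γ|²)

mismatch loss ≈ 2.26 dB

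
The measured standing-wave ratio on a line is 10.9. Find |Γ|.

|Γ| ≈ 0.832

|Γ| = (S − 1)/(S + 1) = (10.9 − 1)/(10.9 + 1) = 9.9/11.9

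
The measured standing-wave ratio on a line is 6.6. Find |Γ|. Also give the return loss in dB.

|Γ| = (S − 1)/(S + 1) = (6.6 − 1)/(6.6 + 1) = 5.6/7.6
RL = −20·log₁₀|Γ| = −20·log₁₀(0.737)

|Γ| ≈ 0.737; return loss ≈ 2.65 dB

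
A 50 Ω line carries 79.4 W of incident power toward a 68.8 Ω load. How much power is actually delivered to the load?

P_delivered ≈ 77.4 W

Γ = (68.8 − 50)/(68.8 + 50) = 0.158
|Γ|² = 0.025
P_refl = |Γ|²·P_inc = 1.99 W, P_del = (1 − |Γ|²)·P_inc = 77.4 W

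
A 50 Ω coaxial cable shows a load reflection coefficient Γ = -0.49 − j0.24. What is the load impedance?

Z_L = Z_0·(1 + Γ)/(1 − Γ) = 50·(0.51 − j0.24)/(1.49 + j0.24)

Z_L ≈ 15.4 − j10.5 Ω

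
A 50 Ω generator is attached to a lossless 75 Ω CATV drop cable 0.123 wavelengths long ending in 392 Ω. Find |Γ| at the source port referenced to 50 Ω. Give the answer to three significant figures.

|Γ| ≈ 0.704

βl = 2π × 0.123 = 44.3°
tan(βl) = 0.975
Z_in = Z_0·(Z_L + jZ_0·tanβl)/(Z_0 + jZ_L·tanβl) = 28.3 − j71.3 Ω
Γ_s = (Z_in − Z_s)/(Z_in + Z_s) = (-21.7 − j71.3)/(78.3 − j71.3), |Γ_s| = 0.704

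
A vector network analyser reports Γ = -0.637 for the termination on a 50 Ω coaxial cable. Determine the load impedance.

Z_L ≈ 11.1 Ω

Z_L = Z_0·(1 + Γ)/(1 − Γ) = 50·(0.363)/(1.64)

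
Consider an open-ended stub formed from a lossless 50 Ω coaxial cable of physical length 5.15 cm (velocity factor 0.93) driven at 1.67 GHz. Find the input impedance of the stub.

λ = v/f = 0.93·c / 1.67 GHz = 0.167 m
βl = 2π·l/λ = 2π × 0.308 = 111°
tan(βl) = -2.61
For an open-ended stub, Z_in = −jZ_0·cot(βl) = −jZ_0/tan(βl)

Z_in ≈ +j19.2 Ω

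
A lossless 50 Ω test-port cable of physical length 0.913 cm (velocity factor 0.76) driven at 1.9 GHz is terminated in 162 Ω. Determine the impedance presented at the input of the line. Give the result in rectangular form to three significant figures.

Z_in ≈ 53.8 − j64.4 Ω

λ = v/f = 0.76·c / 1.9 GHz = 0.12 m
βl = 2π·l/λ = 2π × 0.0761 = 27.4°
tan(βl) = tan(27.4°) = 0.518
Z_in = Z_0·(Z_L + jZ_0·tanβl)/(Z_0 + jZ_L·tanβl)
     = 50·(162 + j25.9)/(50 + j83.9)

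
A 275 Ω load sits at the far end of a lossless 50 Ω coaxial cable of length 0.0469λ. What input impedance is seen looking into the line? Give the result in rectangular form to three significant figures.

Z_in ≈ 79.3 − j117 Ω

βl = 2π × 0.0469 = 16.9°
tan(βl) = tan(16.9°) = 0.304
Z_in = Z_0·(Z_L + jZ_0·tanβl)/(Z_0 + jZ_L·tanβl)
     = 50·(275 + j15.2)/(50 + j83.5)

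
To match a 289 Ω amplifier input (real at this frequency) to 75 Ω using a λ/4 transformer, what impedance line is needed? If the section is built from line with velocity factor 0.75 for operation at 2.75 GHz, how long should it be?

Z_qwt = √(Z_0·R_L) = √(75 × 289) = √21680
λ = 0.75·c/f = 0.0818 m, so l = λ/4 = 0.0205 m

Z_qwt ≈ 147 Ω; length ≈ 2.05 cm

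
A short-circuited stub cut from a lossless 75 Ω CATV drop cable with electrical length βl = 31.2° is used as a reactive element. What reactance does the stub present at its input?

tan(βl) = 0.606
For a short-circuited stub, Z_in = jZ_0·tan(βl)

X_in ≈ 45.4 Ω (inductive)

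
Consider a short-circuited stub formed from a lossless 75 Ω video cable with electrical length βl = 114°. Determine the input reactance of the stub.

tan(βl) = -2.25
For a short-circuited stub, Z_in = jZ_0·tan(βl)

X_in ≈ -168 Ω (capacitive)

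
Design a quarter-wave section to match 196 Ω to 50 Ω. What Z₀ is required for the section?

Z_qwt ≈ 99 Ω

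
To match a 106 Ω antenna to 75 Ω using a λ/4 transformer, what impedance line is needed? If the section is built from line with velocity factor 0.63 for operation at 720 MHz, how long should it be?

Z_qwt ≈ 89.2 Ω; length ≈ 6.56 cm

Z_qwt = √(Z_0·R_L) = √(75 × 106) = √7950
λ = 0.63·c/f = 0.263 m, so l = λ/4 = 0.0656 m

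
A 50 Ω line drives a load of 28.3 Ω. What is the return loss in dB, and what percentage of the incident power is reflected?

Γ = (28.3 − 50)/(28.3 + 50) = -0.277
RL = −20·log₁₀(0.277) = 11.1 dB
P_refl/P_inc = |Γ|² = 0.0768

RL ≈ 11.1 dB; 7.68% of incident power reflected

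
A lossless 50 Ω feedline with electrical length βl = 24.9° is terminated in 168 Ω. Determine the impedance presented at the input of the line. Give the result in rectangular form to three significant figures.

tan(βl) = tan(24.9°) = 0.464
Z_in = Z_0·(Z_L + jZ_0·tanβl)/(Z_0 + jZ_L·tanβl)
     = 50·(168 + j23.2)/(50 + j78)

Z_in ≈ 59.5 − j69.6 Ω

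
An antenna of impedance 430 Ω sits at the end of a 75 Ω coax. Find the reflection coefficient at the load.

Γ = (Z_L − Z_0)/(Z_L + Z_0) = (430 − 75)/(430 + 75) = 355/505

Γ = 0.703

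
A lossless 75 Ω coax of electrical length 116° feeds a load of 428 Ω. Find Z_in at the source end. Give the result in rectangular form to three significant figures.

Z_in ≈ 16.2 + j35.2 Ω

tan(βl) = tan(116°) = -2.05
Z_in = Z_0·(Z_L + jZ_0·tanβl)/(Z_0 + jZ_L·tanβl)
     = 75·(428 − j154)/(75 − j878)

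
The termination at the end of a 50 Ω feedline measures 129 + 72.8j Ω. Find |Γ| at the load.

|Γ| ≈ 0.556

Γ = (Z_L − Z_0)/(Z_L + Z_0) = (79 + j72.8)/(179 + j72.8)
|Γ| = 107/193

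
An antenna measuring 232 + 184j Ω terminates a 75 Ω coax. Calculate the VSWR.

Γ = (Z_L − Z_0)/(Z_L + Z_0) = (157 + j184)/(307 + j184)
|Γ| = 242/358 = 0.676
VSWR = (1 + |Γ|)/(1 − |Γ|) = 1.68/0.324

VSWR ≈ 5.17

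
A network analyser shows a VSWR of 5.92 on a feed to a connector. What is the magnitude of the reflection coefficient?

|Γ| = (S − 1)/(S + 1) = (5.92 − 1)/(5.92 + 1) = 4.92/6.92

|Γ| ≈ 0.711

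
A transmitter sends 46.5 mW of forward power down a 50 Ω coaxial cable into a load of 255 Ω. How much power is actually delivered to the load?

P_delivered ≈ 25.5 mW

Γ = (255 − 50)/(255 + 50) = 0.672
|Γ|² = 0.452
P_refl = |Γ|²·P_inc = 21 mW, P_del = (1 − |Γ|²)·P_inc = 25.5 mW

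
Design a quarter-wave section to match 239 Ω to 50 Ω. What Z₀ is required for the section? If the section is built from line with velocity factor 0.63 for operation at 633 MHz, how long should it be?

Z_qwt ≈ 109 Ω; length ≈ 7.46 cm

Z_qwt = √(Z_0·R_L) = √(50 × 239) = √11950
λ = 0.63·c/f = 0.299 m, so l = λ/4 = 0.0746 m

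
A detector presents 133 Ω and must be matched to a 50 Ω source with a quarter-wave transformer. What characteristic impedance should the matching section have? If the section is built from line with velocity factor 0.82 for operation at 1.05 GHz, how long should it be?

Z_qwt = √(Z_0·R_L) = √(50 × 133) = √6650
λ = 0.82·c/f = 0.234 m, so l = λ/4 = 0.0586 m

Z_qwt ≈ 81.5 Ω; length ≈ 5.86 cm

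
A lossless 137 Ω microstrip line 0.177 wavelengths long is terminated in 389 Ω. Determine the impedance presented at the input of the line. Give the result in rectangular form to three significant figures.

Z_in ≈ 58.3 − j57.5 Ω

βl = 2π × 0.177 = 63.7°
tan(βl) = tan(63.7°) = 2.03
Z_in = Z_0·(Z_L + jZ_0·tanβl)/(Z_0 + jZ_L·tanβl)
     = 137·(389 + j277)/(137 + j788)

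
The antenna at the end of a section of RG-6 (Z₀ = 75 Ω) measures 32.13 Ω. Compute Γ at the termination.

Γ = (Z_L − Z_0)/(Z_L + Z_0) = (32.13 − 75)/(32.13 + 75) = -42.87/107.1

Γ = -0.4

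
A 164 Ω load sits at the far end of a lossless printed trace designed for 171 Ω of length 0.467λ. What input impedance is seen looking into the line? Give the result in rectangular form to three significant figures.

βl = 2π × 0.467 = 168°
tan(βl) = tan(168°) = -0.21
Z_in = Z_0·(Z_L + jZ_0·tanβl)/(Z_0 + jZ_L·tanβl)
     = 171·(164 − j36)/(171 − j34.5)

Z_in ≈ 165 − j2.77 Ω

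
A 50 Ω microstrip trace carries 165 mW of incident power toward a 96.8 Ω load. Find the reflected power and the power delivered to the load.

Γ = (96.8 − 50)/(96.8 + 50) = 0.319
|Γ|² = 0.102
P_refl = |Γ|²·P_inc = 16.8 mW, P_del = (1 − |Γ|²)·P_inc = 148 mW

P_reflected ≈ 16.8 mW; P_delivered ≈ 148 mW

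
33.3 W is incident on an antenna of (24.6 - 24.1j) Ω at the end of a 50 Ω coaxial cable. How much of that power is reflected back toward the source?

P_reflected ≈ 6.64 W

|Γ| = |(-25.4 − j24.1)/(74.6 − j24.1)| = 0.447
|Γ|² = 0.199
P_refl = |Γ|²·P_inc = 6.64 W, P_del = (1 − |Γ|²)·P_inc = 26.7 W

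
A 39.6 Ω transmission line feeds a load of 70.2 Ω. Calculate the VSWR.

VSWR ≈ 1.77

Γ = (70.2 − 39.6)/(70.2 + 39.6) = 0.279
VSWR = (1 + 0.279)/(1 − 0.279)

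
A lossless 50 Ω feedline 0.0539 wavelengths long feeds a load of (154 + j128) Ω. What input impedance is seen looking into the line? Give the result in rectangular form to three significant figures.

Z_in ≈ 146 − j129 Ω

βl = 2π × 0.0539 = 19.4°
tan(βl) = tan(19.4°) = 0.352
Z_in = Z_0·(Z_L + jZ_0·tanβl)/(Z_0 + jZ_L·tanβl)
     = 50·(154 + j146)/(4.91 + j54.2)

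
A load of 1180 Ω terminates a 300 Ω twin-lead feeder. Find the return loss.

RL ≈ 4.52 dB

Γ = (1180 − 300)/(1180 + 300) = 0.595
RL = −20·log₁₀|Γ| = −20·log₁₀(0.595)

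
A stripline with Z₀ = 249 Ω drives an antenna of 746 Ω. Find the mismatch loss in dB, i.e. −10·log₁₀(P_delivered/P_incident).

Γ = (746 − 249)/(746 + 249) = 0.499
|Γ|² = 0.249, so P_del/P_inc = 1 − |Γ|² = 0.751
ML = −10·log₁₀(1 − |Γ|²)

mismatch loss ≈ 1.25 dB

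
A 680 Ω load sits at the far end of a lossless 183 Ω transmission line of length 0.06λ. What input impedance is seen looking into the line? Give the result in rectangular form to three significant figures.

βl = 2π × 0.06 = 21.6°
tan(βl) = tan(21.6°) = 0.396
Z_in = Z_0·(Z_L + jZ_0·tanβl)/(Z_0 + jZ_L·tanβl)
     = 183·(680 + j72.5)/(183 + j269)

Z_in ≈ 249 − j293 Ω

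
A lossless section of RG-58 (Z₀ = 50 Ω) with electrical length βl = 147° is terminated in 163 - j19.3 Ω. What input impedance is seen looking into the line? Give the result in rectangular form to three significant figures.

Z_in ≈ 45.9 + j60.7 Ω

tan(βl) = tan(147°) = -0.649
Z_in = Z_0·(Z_L + jZ_0·tanβl)/(Z_0 + jZ_L·tanβl)
     = 50·(163 − j51.8)/(37.5 − j106)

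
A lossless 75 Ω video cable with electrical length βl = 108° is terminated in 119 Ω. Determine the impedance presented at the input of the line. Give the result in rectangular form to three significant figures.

Z_in ≈ 50.2 + j14.1 Ω

tan(βl) = tan(108°) = -3.08
Z_in = Z_0·(Z_L + jZ_0·tanβl)/(Z_0 + jZ_L·tanβl)
     = 75·(119 − j231)/(75 − j366)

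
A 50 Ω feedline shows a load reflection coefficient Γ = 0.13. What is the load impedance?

Z_L = Z_0·(1 + Γ)/(1 − Γ) = 50·(1.13)/(0.87)

Z_L ≈ 64.9 Ω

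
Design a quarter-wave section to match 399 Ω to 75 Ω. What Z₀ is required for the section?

Z_qwt ≈ 173 Ω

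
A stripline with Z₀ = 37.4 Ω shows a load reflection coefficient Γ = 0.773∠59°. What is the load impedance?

Z_L = Z_0·(1 + Γ)/(1 − Γ) = 37.4·(1.4 + j0.663)/(0.602 − j0.663)

Z_L ≈ 18.8 + j61.9 Ω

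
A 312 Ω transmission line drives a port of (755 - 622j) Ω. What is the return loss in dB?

RL ≈ 4.18 dB

Γ = (443 − j622)/(1067 − j622), |Γ| = 0.618
RL = −20·log₁₀|Γ| = −20·log₁₀(0.618)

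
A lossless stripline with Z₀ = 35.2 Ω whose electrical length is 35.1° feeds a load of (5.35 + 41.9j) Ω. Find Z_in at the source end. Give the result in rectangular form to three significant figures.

tan(βl) = tan(35.1°) = 0.703
Z_in = Z_0·(Z_L + jZ_0·tanβl)/(Z_0 + jZ_L·tanβl)
     = 35.2·(5.35 + j66.6)/(5.75 + j3.76)

Z_in ≈ 210 + j271 Ω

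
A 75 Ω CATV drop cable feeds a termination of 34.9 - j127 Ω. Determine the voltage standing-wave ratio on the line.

Γ = (Z_L − Z_0)/(Z_L + Z_0) = (-40.1 − j127)/(109.9 − j127)
|Γ| = 133/168 = 0.793
VSWR = (1 + |Γ|)/(1 − |Γ|) = 1.79/0.207

VSWR ≈ 8.66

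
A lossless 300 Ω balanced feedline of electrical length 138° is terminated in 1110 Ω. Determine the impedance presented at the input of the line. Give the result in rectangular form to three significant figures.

Z_in ≈ 166 + j283 Ω

tan(βl) = tan(138°) = -0.9
Z_in = Z_0·(Z_L + jZ_0·tanβl)/(Z_0 + jZ_L·tanβl)
     = 300·(1110 − j270)/(300 − j999)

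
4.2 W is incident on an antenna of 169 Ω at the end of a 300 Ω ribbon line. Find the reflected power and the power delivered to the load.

Γ = (169 − 300)/(169 + 300) = -0.279
|Γ|² = 0.078
P_refl = |Γ|²·P_inc = 0.328 W, P_del = (1 − |Γ|²)·P_inc = 3.87 W

P_reflected ≈ 0.328 W; P_delivered ≈ 3.87 W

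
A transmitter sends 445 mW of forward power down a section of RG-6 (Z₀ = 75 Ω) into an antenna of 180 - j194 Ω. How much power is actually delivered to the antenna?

P_delivered ≈ 234 mW

|Γ| = |(105 − j194)/(255 − j194)| = 0.688
|Γ|² = 0.474
P_refl = |Γ|²·P_inc = 211 mW, P_del = (1 − |Γ|²)·P_inc = 234 mW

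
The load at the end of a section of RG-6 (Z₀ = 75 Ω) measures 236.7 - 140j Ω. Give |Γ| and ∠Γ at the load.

Γ = (Z_L − Z_0)/(Z_L + Z_0) = (161.7 − j140)/(311.7 − j140)
|Γ| = 214/342 = 0.626

Γ ≈ 0.626 ∠ -16.7°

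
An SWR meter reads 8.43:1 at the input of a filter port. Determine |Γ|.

|Γ| ≈ 0.788

|Γ| = (S − 1)/(S + 1) = (8.43 − 1)/(8.43 + 1) = 7.43/9.43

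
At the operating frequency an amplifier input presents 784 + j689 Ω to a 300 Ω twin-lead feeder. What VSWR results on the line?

VSWR ≈ 4.81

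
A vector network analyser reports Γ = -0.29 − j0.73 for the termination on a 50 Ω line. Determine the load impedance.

Z_L = Z_0·(1 + Γ)/(1 − Γ) = 50·(0.71 − j0.73)/(1.29 + j0.73)

Z_L ≈ 8.72 − j33.2 Ω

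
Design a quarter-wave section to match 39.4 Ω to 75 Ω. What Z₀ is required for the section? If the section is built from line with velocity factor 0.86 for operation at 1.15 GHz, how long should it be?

Z_qwt ≈ 54.4 Ω; length ≈ 5.61 cm

Z_qwt = √(Z_0·R_L) = √(75 × 39.4) = √2955
λ = 0.86·c/f = 0.224 m, so l = λ/4 = 0.0561 m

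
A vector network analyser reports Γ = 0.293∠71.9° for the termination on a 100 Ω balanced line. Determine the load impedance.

Z_L ≈ 101 + j61.6 Ω

Z_L = Z_0·(1 + Γ)/(1 − Γ) = 100·(1.09 + j0.279)/(0.909 − j0.279)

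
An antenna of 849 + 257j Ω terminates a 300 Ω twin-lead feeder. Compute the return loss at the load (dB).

Γ = (549 + j257)/(1149 + j257), |Γ| = 0.515
RL = −20·log₁₀|Γ| = −20·log₁₀(0.515)

RL ≈ 5.77 dB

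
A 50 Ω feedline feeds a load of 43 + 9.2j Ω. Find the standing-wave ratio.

Γ = (Z_L − Z_0)/(Z_L + Z_0) = (-7 + j9.2)/(93 + j9.2)
|Γ| = 11.6/93.5 = 0.124
VSWR = (1 + |Γ|)/(1 − |Γ|) = 1.12/0.876

VSWR ≈ 1.28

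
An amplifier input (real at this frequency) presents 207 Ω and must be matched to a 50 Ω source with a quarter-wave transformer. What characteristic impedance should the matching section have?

Z_qwt ≈ 102 Ω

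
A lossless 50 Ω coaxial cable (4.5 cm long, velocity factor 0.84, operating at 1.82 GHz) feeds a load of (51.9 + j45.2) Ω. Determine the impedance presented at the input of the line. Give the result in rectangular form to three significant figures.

λ = v/f = 0.84·c / 1.82 GHz = 0.138 m
βl = 2π·l/λ = 2π × 0.325 = 117°
tan(βl) = tan(117°) = -1.96
Z_in = Z_0·(Z_L + jZ_0·tanβl)/(Z_0 + jZ_L·tanβl)
     = 50·(51.9 − j52.9)/(139 − j102)

Z_in ≈ 21.3 − j3.47 Ω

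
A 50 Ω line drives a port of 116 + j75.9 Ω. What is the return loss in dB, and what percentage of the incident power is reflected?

RL ≈ 5.18 dB; 30.4% of incident power reflected

Γ = (66 + j75.9)/(166 + j75.9), |Γ| = 0.551
RL = −20·log₁₀(0.551) = 5.18 dB
P_refl/P_inc = |Γ|² = 0.304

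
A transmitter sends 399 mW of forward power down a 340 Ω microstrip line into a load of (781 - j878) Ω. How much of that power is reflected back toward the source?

|Γ| = |(441 − j878)/(1121 − j878)| = 0.69
|Γ|² = 0.476
P_refl = |Γ|²·P_inc = 190 mW, P_del = (1 − |Γ|²)·P_inc = 209 mW

P_reflected ≈ 190 mW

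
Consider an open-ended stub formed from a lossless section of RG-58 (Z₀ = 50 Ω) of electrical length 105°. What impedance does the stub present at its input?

Z_in ≈ +j13.4 Ω

tan(βl) = -3.73
For an open-ended stub, Z_in = −jZ_0·cot(βl) = −jZ_0/tan(βl)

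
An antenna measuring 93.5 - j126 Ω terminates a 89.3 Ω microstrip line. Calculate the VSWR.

Γ = (Z_L − Z_0)/(Z_L + Z_0) = (4.2 − j126)/(182.8 − j126)
|Γ| = 126/222 = 0.568
VSWR = (1 + |Γ|)/(1 − |Γ|) = 1.57/0.432

VSWR ≈ 3.63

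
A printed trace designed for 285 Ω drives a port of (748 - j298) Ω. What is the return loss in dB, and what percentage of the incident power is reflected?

Γ = (463 − j298)/(1033 − j298), |Γ| = 0.512
RL = −20·log₁₀(0.512) = 5.81 dB
P_refl/P_inc = |Γ|² = 0.262

RL ≈ 5.81 dB; 26.2% of incident power reflected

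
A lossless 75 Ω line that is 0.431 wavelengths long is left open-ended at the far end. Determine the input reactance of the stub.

X_in ≈ 162 Ω (inductive)

βl = 2π × 0.431 = 155°
tan(βl) = -0.463
For an open-ended stub, Z_in = −jZ_0·cot(βl) = −jZ_0/tan(βl)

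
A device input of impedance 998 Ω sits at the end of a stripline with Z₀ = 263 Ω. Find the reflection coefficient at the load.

Γ = 0.583

Γ = (Z_L − Z_0)/(Z_L + Z_0) = (998 − 263)/(998 + 263) = 735/1261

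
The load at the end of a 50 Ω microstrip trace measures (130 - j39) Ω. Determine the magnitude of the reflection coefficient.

|Γ| ≈ 0.483

Γ = (Z_L − Z_0)/(Z_L + Z_0) = (80 − j39)/(180 − j39)
|Γ| = 89/184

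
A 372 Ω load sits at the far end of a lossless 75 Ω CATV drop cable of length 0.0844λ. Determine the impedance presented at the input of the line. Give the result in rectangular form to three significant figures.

βl = 2π × 0.0844 = 30.4°
tan(βl) = tan(30.4°) = 0.586
Z_in = Z_0·(Z_L + jZ_0·tanβl)/(Z_0 + jZ_L·tanβl)
     = 75·(372 + j44)/(75 + j218)

Z_in ≈ 52.9 − j110 Ω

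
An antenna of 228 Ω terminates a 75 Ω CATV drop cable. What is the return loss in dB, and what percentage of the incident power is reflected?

Γ = (228 − 75)/(228 + 75) = 0.505
RL = −20·log₁₀(0.505) = 5.94 dB
P_refl/P_inc = |Γ|² = 0.255

RL ≈ 5.94 dB; 25.5% of incident power reflected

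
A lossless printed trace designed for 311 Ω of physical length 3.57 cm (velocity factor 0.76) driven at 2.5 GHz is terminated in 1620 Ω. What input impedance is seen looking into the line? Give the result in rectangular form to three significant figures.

Z_in ≈ 142 + j349 Ω

λ = v/f = 0.76·c / 2.5 GHz = 0.0912 m
βl = 2π·l/λ = 2π × 0.391 = 141°
tan(βl) = tan(141°) = -0.812
Z_in = Z_0·(Z_L + jZ_0·tanβl)/(Z_0 + jZ_L·tanβl)
     = 311·(1620 − j253)/(311 − j1320)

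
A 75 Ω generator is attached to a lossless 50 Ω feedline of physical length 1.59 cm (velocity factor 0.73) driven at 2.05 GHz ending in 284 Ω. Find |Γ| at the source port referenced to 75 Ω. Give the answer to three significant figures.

|Γ| ≈ 0.746

λ = v/f = 0.73·c / 2.05 GHz = 0.107 m
βl = 2π·l/λ = 2π × 0.149 = 53.6°
tan(βl) = 1.36
Z_in = Z_0·(Z_L + jZ_0·tanβl)/(Z_0 + jZ_L·tanβl) = 13.4 − j35.2 Ω
Γ_s = (Z_in − Z_s)/(Z_in + Z_s) = (-61.6 − j35.2)/(88.4 − j35.2), |Γ_s| = 0.746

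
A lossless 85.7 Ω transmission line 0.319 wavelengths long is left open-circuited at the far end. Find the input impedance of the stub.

Z_in ≈ +j39.7 Ω

βl = 2π × 0.319 = 115°
tan(βl) = -2.16
For an open-circuited stub, Z_in = −jZ_0·cot(βl) = −jZ_0/tan(βl)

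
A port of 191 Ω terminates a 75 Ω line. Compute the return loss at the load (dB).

RL ≈ 7.21 dB

Γ = (191 − 75)/(191 + 75) = 0.436
RL = −20·log₁₀|Γ| = −20·log₁₀(0.436)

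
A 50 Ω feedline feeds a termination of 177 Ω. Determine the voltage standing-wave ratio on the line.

Γ = (177 − 50)/(177 + 50) = 0.559
VSWR = (1 + 0.559)/(1 − 0.559)

VSWR ≈ 3.54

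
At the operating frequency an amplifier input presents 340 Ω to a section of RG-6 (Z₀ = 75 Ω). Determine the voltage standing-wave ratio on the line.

For a purely resistive load, VSWR = R_L/Z_0 or Z_0/R_L (whichever > 1) = 340/75

VSWR ≈ 4.53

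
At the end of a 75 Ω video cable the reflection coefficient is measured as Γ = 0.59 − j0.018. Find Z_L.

Z_L ≈ 290 − j16 Ω

Z_L = Z_0·(1 + Γ)/(1 − Γ) = 75·(1.59 − j0.018)/(0.41 + j0.018)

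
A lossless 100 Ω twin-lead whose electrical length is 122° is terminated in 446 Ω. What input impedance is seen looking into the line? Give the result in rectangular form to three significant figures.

Z_in ≈ 30.6 + j58.2 Ω

tan(βl) = tan(122°) = -1.6
Z_in = Z_0·(Z_L + jZ_0·tanβl)/(Z_0 + jZ_L·tanβl)
     = 100·(446 − j160)/(100 − j714)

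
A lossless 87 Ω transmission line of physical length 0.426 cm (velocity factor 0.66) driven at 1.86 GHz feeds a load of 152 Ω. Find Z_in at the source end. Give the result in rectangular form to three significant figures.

λ = v/f = 0.66·c / 1.86 GHz = 0.106 m
βl = 2π·l/λ = 2π × 0.04 = 14.4°
tan(βl) = tan(14.4°) = 0.257
Z_in = Z_0·(Z_L + jZ_0·tanβl)/(Z_0 + jZ_L·tanβl)
     = 87·(152 + j22.3)/(87 + j39)

Z_in ≈ 135 − j38.2 Ω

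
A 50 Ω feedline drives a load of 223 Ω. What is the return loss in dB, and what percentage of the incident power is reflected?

Γ = (223 − 50)/(223 + 50) = 0.634
RL = −20·log₁₀(0.634) = 3.96 dB
P_refl/P_inc = |Γ|² = 0.402

RL ≈ 3.96 dB; 40.2% of incident power reflected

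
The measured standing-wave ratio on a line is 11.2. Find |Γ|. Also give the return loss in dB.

|Γ| ≈ 0.836; return loss ≈ 1.56 dB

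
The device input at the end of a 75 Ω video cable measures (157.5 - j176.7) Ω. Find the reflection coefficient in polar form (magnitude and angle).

Γ ≈ 0.668 ∠ -27.7°

Γ = (Z_L − Z_0)/(Z_L + Z_0) = (82.5 − j176.7)/(232.5 − j176.7)
|Γ| = 195/292 = 0.668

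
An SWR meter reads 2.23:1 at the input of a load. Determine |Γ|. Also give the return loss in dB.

|Γ| = (S − 1)/(S + 1) = (2.23 − 1)/(2.23 + 1) = 1.23/3.23
RL = −20·log₁₀|Γ| = −20·log₁₀(0.381)

|Γ| ≈ 0.381; return loss ≈ 8.39 dB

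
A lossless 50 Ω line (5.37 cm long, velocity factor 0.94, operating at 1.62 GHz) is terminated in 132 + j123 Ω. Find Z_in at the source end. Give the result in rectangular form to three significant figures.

λ = v/f = 0.94·c / 1.62 GHz = 0.174 m
βl = 2π·l/λ = 2π × 0.308 = 111°
tan(βl) = tan(111°) = -2.6
Z_in = Z_0·(Z_L + jZ_0·tanβl)/(Z_0 + jZ_L·tanβl)
     = 50·(132 − j6.87)/(369 − j343)

Z_in ≈ 10.1 + j8.41 Ω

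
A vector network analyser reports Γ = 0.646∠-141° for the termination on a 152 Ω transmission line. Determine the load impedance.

Z_L = Z_0·(1 + Γ)/(1 − Γ) = 152·(0.498 − j0.407)/(1.5 + j0.407)

Z_L ≈ 36.6 − j51 Ω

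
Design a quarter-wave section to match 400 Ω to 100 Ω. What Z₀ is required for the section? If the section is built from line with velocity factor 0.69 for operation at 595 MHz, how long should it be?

Z_qwt ≈ 200 Ω; length ≈ 8.7 cm

Z_qwt = √(Z_0·R_L) = √(100 × 400) = √40000
λ = 0.69·c/f = 0.348 m, so l = λ/4 = 0.087 m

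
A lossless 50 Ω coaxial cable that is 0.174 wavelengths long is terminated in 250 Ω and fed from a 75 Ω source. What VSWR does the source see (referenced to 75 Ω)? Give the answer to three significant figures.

βl = 2π × 0.174 = 62.6°
tan(βl) = 1.93
Z_in = Z_0·(Z_L + jZ_0·tanβl)/(Z_0 + jZ_L·tanβl) = 12.5 − j24.6 Ω
Γ_s = (Z_in − Z_s)/(Z_in + Z_s) = (-62.5 − j24.6)/(87.5 − j24.6), |Γ_s| = 0.738
VSWR = (1 + |Γ_s|)/(1 − |Γ_s|)

VSWR ≈ 6.64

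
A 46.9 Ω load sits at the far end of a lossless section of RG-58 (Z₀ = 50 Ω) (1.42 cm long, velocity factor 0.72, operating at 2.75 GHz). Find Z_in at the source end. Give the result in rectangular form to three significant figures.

λ = v/f = 0.72·c / 2.75 GHz = 0.0785 m
βl = 2π·l/λ = 2π × 0.181 = 65.1°
tan(βl) = tan(65.1°) = 2.15
Z_in = Z_0·(Z_L + jZ_0·tanβl)/(Z_0 + jZ_L·tanβl)
     = 50·(46.9 + j108)/(50 + j101)

Z_in ≈ 52 + j2.55 Ω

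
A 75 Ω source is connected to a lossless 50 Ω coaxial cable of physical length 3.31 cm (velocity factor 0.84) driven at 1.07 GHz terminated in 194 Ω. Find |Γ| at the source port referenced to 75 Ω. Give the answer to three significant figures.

λ = v/f = 0.84·c / 1.07 GHz = 0.236 m
βl = 2π·l/λ = 2π × 0.141 = 50.6°
tan(βl) = 1.22
Z_in = Z_0·(Z_L + jZ_0·tanβl)/(Z_0 + jZ_L·tanβl) = 20.7 − j36.7 Ω
Γ_s = (Z_in − Z_s)/(Z_in + Z_s) = (-54.3 − j36.7)/(95.7 − j36.7), |Γ_s| = 0.64

|Γ| ≈ 0.64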